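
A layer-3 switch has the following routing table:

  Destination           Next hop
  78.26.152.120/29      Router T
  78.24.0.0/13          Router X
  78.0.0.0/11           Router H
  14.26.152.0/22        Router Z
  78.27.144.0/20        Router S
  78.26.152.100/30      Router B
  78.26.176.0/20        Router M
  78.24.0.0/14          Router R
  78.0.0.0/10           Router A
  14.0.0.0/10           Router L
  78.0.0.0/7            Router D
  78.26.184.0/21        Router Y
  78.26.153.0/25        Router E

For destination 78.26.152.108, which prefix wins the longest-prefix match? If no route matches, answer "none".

Entries matching 78.26.152.108:
  78.0.0.0/7 (78.0.0.0 - 79.255.255.255)
  78.0.0.0/10 (78.0.0.0 - 78.63.255.255)
  78.0.0.0/11 (78.0.0.0 - 78.31.255.255)
  78.24.0.0/13 (78.24.0.0 - 78.31.255.255)
  78.24.0.0/14 (78.24.0.0 - 78.27.255.255)
Most specific is 78.24.0.0/14.

78.24.0.0/14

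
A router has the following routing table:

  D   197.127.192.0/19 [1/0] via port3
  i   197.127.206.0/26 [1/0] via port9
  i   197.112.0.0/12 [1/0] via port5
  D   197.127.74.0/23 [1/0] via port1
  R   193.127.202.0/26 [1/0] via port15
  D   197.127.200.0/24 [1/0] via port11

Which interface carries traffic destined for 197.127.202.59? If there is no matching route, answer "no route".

Routes whose prefix contains 197.127.202.59:
  197.112.0.0/12 (197.112.0.0 - 197.127.255.255) -> port5
  197.127.192.0/19 (197.127.192.0 - 197.127.223.255) -> port3
More-specific entries that do NOT match:
  197.127.206.0/26 (197.127.206.0 - 197.127.206.63) does not contain 197.127.202.59
  193.127.202.0/26 (193.127.202.0 - 193.127.202.63) does not contain 197.127.202.59
  197.127.200.0/24 (197.127.200.0 - 197.127.200.255) does not contain 197.127.202.59
  197.127.74.0/23 (197.127.74.0 - 197.127.75.255) does not contain 197.127.202.59
Longest matching prefix is /19 -> interface port3.

port3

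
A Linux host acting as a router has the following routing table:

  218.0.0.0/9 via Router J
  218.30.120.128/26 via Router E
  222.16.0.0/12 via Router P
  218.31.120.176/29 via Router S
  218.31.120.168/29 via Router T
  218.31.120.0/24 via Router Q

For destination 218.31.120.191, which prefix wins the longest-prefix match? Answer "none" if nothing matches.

218.31.120.0/24

Entries matching 218.31.120.191:
  218.0.0.0/9 (218.0.0.0 - 218.127.255.255)
  218.31.120.0/24 (218.31.120.0 - 218.31.120.255)
Most specific is 218.31.120.0/24.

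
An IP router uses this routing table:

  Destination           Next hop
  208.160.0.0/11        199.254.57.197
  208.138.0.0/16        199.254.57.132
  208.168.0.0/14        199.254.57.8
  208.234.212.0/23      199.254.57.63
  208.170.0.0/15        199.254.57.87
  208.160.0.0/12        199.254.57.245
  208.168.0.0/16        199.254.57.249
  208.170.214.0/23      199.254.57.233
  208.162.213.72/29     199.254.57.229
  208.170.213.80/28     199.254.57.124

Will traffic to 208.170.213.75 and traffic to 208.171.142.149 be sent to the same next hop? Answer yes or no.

208.170.213.75: longest match 208.170.0.0/15 -> 199.254.57.87
208.171.142.149: longest match 208.170.0.0/15 -> 199.254.57.87

yes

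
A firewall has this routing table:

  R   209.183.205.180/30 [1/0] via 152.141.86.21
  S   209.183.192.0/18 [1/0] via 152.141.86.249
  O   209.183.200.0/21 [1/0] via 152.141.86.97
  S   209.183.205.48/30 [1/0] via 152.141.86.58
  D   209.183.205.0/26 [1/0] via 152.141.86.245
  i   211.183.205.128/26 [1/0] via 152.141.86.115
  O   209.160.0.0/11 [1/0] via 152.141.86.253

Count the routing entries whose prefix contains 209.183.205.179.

Prefixes containing 209.183.205.179:
  209.160.0.0/11 (209.160.0.0 - 209.191.255.255)
  209.183.192.0/18 (209.183.192.0 - 209.183.255.255)
  209.183.200.0/21 (209.183.200.0 - 209.183.207.255)
Total matching entries: 3.

3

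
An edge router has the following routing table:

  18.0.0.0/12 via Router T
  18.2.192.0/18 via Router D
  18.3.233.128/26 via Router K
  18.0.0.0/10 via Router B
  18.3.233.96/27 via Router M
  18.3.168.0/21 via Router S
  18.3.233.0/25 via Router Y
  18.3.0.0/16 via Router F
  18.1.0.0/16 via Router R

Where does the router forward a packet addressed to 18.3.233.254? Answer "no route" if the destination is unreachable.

Routes whose prefix contains 18.3.233.254:
  18.0.0.0/10 (18.0.0.0 - 18.63.255.255) -> Router B
  18.0.0.0/12 (18.0.0.0 - 18.15.255.255) -> Router T
  18.3.0.0/16 (18.3.0.0 - 18.3.255.255) -> Router F
More-specific entries that do NOT match:
  18.3.233.96/27 (18.3.233.96 - 18.3.233.127) does not contain 18.3.233.254
  18.3.233.128/26 (18.3.233.128 - 18.3.233.191) does not contain 18.3.233.254
  18.3.233.0/25 (18.3.233.0 - 18.3.233.127) does not contain 18.3.233.254
  18.3.168.0/21 (18.3.168.0 - 18.3.175.255) does not contain 18.3.233.254
  18.2.192.0/18 (18.2.192.0 - 18.2.255.255) does not contain 18.3.233.254
Longest matching prefix is /16 -> next hop Router F.

Router F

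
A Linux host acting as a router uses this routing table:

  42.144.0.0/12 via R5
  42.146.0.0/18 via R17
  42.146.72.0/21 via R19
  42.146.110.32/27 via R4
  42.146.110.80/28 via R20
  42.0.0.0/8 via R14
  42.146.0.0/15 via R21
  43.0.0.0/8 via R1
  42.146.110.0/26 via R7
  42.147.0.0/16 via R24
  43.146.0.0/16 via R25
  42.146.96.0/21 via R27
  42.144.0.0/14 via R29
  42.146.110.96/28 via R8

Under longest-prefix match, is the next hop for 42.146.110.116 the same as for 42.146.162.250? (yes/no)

yes

42.146.110.116: longest match 42.146.0.0/15 -> R21
42.146.162.250: longest match 42.146.0.0/15 -> R21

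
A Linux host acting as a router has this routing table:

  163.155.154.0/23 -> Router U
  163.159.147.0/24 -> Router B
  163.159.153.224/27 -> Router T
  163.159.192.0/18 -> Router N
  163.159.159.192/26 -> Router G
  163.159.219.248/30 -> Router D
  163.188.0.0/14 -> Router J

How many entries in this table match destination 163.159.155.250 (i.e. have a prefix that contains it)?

No listed prefix contains 163.159.155.250.
Total matching entries: 0.

0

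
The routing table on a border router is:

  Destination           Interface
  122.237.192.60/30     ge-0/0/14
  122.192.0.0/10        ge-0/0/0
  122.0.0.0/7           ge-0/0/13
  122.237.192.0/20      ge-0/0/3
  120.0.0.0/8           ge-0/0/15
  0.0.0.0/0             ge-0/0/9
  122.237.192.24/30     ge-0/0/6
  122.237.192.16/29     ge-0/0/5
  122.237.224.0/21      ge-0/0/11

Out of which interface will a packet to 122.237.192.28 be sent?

Routes whose prefix contains 122.237.192.28:
  0.0.0.0/0 (default, matches everything) -> ge-0/0/9
  122.0.0.0/7 (122.0.0.0 - 123.255.255.255) -> ge-0/0/13
  122.192.0.0/10 (122.192.0.0 - 122.255.255.255) -> ge-0/0/0
  122.237.192.0/20 (122.237.192.0 - 122.237.207.255) -> ge-0/0/3
More-specific entries that do NOT match:
  122.237.192.60/30 (122.237.192.60 - 122.237.192.63) does not contain 122.237.192.28
  122.237.192.24/30 (122.237.192.24 - 122.237.192.27) does not contain 122.237.192.28
  122.237.192.16/29 (122.237.192.16 - 122.237.192.23) does not contain 122.237.192.28
  122.237.224.0/21 (122.237.224.0 - 122.237.231.255) does not contain 122.237.192.28
Longest matching prefix is /20 -> interface ge-0/0/3.

ge-0/0/3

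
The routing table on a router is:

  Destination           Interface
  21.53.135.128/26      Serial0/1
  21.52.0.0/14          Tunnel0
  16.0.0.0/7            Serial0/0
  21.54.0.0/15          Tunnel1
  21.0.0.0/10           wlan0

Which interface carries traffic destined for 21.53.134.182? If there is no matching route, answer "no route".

Routes whose prefix contains 21.53.134.182:
  21.0.0.0/10 (21.0.0.0 - 21.63.255.255) -> wlan0
  21.52.0.0/14 (21.52.0.0 - 21.55.255.255) -> Tunnel0
More-specific entries that do NOT match:
  21.53.135.128/26 (21.53.135.128 - 21.53.135.191) does not contain 21.53.134.182
  21.54.0.0/15 (21.54.0.0 - 21.55.255.255) does not contain 21.53.134.182
Longest matching prefix is /14 -> interface Tunnel0.

Tunnel0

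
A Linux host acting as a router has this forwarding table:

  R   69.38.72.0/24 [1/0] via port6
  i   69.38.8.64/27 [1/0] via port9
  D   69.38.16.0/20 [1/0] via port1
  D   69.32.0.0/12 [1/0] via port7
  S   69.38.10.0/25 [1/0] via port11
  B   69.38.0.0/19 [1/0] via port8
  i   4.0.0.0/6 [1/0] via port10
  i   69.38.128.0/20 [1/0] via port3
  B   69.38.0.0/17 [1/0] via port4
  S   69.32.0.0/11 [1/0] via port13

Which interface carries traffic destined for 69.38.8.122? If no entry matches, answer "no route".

Routes whose prefix contains 69.38.8.122:
  69.32.0.0/11 (69.32.0.0 - 69.63.255.255) -> port13
  69.32.0.0/12 (69.32.0.0 - 69.47.255.255) -> port7
  69.38.0.0/17 (69.38.0.0 - 69.38.127.255) -> port4
  69.38.0.0/19 (69.38.0.0 - 69.38.31.255) -> port8
More-specific entries that do NOT match:
  69.38.8.64/27 (69.38.8.64 - 69.38.8.95) does not contain 69.38.8.122
  69.38.10.0/25 (69.38.10.0 - 69.38.10.127) does not contain 69.38.8.122
  69.38.72.0/24 (69.38.72.0 - 69.38.72.255) does not contain 69.38.8.122
  69.38.16.0/20 (69.38.16.0 - 69.38.31.255) does not contain 69.38.8.122
  69.38.128.0/20 (69.38.128.0 - 69.38.143.255) does not contain 69.38.8.122
Longest matching prefix is /19 -> interface port8.

port8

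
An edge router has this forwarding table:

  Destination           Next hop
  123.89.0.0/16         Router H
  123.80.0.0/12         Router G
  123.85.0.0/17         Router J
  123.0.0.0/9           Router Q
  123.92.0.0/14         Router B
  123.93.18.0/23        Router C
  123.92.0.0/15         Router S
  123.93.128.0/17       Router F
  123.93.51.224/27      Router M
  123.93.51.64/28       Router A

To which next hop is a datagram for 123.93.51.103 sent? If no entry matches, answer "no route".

Router S

Routes whose prefix contains 123.93.51.103:
  123.0.0.0/9 (123.0.0.0 - 123.127.255.255) -> Router Q
  123.80.0.0/12 (123.80.0.0 - 123.95.255.255) -> Router G
  123.92.0.0/14 (123.92.0.0 - 123.95.255.255) -> Router B
  123.92.0.0/15 (123.92.0.0 - 123.93.255.255) -> Router S
More-specific entries that do NOT match:
  123.93.51.64/28 (123.93.51.64 - 123.93.51.79) does not contain 123.93.51.103
  123.93.51.224/27 (123.93.51.224 - 123.93.51.255) does not contain 123.93.51.103
  123.93.18.0/23 (123.93.18.0 - 123.93.19.255) does not contain 123.93.51.103
  123.85.0.0/17 (123.85.0.0 - 123.85.127.255) does not contain 123.93.51.103
  123.93.128.0/17 (123.93.128.0 - 123.93.255.255) does not contain 123.93.51.103
  123.89.0.0/16 (123.89.0.0 - 123.89.255.255) does not contain 123.93.51.103
Longest matching prefix is /15 -> next hop Router S.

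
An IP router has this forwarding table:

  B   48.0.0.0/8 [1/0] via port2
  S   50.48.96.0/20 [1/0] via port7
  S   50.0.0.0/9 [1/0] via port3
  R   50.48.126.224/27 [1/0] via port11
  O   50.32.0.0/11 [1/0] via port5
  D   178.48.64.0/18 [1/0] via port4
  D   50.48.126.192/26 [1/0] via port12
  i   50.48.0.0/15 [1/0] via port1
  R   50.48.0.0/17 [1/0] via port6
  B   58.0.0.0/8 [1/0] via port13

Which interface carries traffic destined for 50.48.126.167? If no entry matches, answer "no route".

port6

Routes whose prefix contains 50.48.126.167:
  50.0.0.0/9 (50.0.0.0 - 50.127.255.255) -> port3
  50.32.0.0/11 (50.32.0.0 - 50.63.255.255) -> port5
  50.48.0.0/15 (50.48.0.0 - 50.49.255.255) -> port1
  50.48.0.0/17 (50.48.0.0 - 50.48.127.255) -> port6
More-specific entries that do NOT match:
  50.48.126.224/27 (50.48.126.224 - 50.48.126.255) does not contain 50.48.126.167
  50.48.126.192/26 (50.48.126.192 - 50.48.126.255) does not contain 50.48.126.167
  50.48.96.0/20 (50.48.96.0 - 50.48.111.255) does not contain 50.48.126.167
  178.48.64.0/18 (178.48.64.0 - 178.48.127.255) does not contain 50.48.126.167
Longest matching prefix is /17 -> interface port6.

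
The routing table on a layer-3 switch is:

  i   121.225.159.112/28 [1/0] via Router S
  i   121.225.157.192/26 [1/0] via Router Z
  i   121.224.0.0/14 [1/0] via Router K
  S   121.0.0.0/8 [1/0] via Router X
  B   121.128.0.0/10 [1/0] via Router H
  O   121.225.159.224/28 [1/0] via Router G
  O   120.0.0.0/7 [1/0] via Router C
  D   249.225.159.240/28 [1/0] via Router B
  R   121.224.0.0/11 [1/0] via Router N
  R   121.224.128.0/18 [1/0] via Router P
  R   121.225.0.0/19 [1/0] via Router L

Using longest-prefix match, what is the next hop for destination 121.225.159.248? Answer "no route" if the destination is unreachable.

Router K

Routes whose prefix contains 121.225.159.248:
  120.0.0.0/7 (120.0.0.0 - 121.255.255.255) -> Router C
  121.0.0.0/8 (121.0.0.0 - 121.255.255.255) -> Router X
  121.224.0.0/11 (121.224.0.0 - 121.255.255.255) -> Router N
  121.224.0.0/14 (121.224.0.0 - 121.227.255.255) -> Router K
More-specific entries that do NOT match:
  121.225.159.112/28 (121.225.159.112 - 121.225.159.127) does not contain 121.225.159.248
  121.225.159.224/28 (121.225.159.224 - 121.225.159.239) does not contain 121.225.159.248
  249.225.159.240/28 (249.225.159.240 - 249.225.159.255) does not contain 121.225.159.248
  121.225.157.192/26 (121.225.157.192 - 121.225.157.255) does not contain 121.225.159.248
  121.225.0.0/19 (121.225.0.0 - 121.225.31.255) does not contain 121.225.159.248
  121.224.128.0/18 (121.224.128.0 - 121.224.191.255) does not contain 121.225.159.248
Longest matching prefix is /14 -> next hop Router K.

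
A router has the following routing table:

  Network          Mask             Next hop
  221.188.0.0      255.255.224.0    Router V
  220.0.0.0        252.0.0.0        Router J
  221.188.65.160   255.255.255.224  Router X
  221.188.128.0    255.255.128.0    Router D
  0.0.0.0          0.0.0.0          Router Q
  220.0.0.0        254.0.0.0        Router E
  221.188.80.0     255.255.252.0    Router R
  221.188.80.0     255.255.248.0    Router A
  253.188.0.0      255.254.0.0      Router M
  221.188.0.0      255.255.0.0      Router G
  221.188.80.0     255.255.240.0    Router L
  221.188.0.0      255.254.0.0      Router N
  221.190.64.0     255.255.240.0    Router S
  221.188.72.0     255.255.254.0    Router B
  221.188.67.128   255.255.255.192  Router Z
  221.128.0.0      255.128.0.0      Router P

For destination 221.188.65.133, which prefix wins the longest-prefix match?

Entries matching 221.188.65.133:
  0.0.0.0/0 (default, matches everything)
  220.0.0.0/6 (220.0.0.0 - 223.255.255.255)
  220.0.0.0/7 (220.0.0.0 - 221.255.255.255)
  221.128.0.0/9 (221.128.0.0 - 221.255.255.255)
  221.188.0.0/15 (221.188.0.0 - 221.189.255.255)
  221.188.0.0/16 (221.188.0.0 - 221.188.255.255)
Most specific is 221.188.0.0/16.

221.188.0.0/16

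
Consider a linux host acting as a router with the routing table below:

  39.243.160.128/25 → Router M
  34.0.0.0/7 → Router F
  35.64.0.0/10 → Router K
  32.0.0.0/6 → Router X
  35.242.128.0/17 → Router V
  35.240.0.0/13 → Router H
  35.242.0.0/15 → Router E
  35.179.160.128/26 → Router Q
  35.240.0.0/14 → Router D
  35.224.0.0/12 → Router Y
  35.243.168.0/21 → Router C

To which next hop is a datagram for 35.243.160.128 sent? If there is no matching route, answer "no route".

Routes whose prefix contains 35.243.160.128:
  32.0.0.0/6 (32.0.0.0 - 35.255.255.255) -> Router X
  34.0.0.0/7 (34.0.0.0 - 35.255.255.255) -> Router F
  35.240.0.0/13 (35.240.0.0 - 35.247.255.255) -> Router H
  35.240.0.0/14 (35.240.0.0 - 35.243.255.255) -> Router D
  35.242.0.0/15 (35.242.0.0 - 35.243.255.255) -> Router E
More-specific entries that do NOT match:
  35.179.160.128/26 (35.179.160.128 - 35.179.160.191) does not contain 35.243.160.128
  39.243.160.128/25 (39.243.160.128 - 39.243.160.255) does not contain 35.243.160.128
  35.243.168.0/21 (35.243.168.0 - 35.243.175.255) does not contain 35.243.160.128
  35.242.128.0/17 (35.242.128.0 - 35.242.255.255) does not contain 35.243.160.128
Longest matching prefix is /15 -> next hop Router E.

Router E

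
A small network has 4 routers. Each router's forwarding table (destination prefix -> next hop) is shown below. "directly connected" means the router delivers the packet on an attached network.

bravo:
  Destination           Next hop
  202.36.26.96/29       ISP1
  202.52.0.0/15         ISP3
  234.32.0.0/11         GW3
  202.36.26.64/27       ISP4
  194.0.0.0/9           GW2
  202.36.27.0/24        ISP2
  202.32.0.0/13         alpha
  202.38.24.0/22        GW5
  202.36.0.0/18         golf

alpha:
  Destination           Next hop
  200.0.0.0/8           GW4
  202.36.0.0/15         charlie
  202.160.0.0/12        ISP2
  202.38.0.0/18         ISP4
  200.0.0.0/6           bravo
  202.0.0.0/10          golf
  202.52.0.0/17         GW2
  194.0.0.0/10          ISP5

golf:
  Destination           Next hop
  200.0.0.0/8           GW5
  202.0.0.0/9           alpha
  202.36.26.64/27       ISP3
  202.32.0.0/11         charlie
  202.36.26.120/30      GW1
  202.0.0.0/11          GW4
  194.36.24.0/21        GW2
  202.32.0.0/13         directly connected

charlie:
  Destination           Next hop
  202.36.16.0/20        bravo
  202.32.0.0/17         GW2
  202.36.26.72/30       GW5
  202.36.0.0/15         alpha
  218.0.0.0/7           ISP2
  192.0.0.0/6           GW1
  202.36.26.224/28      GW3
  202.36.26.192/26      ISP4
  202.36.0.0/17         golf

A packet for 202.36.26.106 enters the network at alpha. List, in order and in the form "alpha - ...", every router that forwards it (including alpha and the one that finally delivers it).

alpha - charlie - bravo - golf

At alpha: longest match for 202.36.26.106 is 202.36.0.0/15 -> charlie
At charlie: longest match for 202.36.26.106 is 202.36.16.0/20 -> bravo
At bravo: longest match for 202.36.26.106 is 202.36.0.0/18 -> golf
At golf: longest match for 202.36.26.106 is 202.32.0.0/13 -> directly connected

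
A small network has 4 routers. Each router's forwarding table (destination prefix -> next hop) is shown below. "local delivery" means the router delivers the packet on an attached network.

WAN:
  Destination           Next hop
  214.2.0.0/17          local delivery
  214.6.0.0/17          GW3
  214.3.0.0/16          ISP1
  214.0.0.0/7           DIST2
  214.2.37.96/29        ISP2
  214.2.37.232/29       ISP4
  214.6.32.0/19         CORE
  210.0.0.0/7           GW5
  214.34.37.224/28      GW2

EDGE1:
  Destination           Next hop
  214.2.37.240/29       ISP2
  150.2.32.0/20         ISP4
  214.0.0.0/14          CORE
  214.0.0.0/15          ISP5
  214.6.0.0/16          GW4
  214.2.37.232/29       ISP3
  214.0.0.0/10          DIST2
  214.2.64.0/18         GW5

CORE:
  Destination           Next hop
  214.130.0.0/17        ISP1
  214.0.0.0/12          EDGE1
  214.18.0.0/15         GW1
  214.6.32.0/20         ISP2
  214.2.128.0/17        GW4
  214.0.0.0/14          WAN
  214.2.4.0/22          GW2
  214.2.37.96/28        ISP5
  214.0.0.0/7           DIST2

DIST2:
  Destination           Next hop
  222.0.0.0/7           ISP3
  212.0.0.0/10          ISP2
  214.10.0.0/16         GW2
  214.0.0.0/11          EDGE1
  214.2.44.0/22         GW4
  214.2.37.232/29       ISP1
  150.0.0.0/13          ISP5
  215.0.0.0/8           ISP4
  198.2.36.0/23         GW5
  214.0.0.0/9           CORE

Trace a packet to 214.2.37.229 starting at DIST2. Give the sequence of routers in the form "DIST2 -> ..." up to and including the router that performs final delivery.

At DIST2: longest match for 214.2.37.229 is 214.0.0.0/11 -> EDGE1
At EDGE1: longest match for 214.2.37.229 is 214.0.0.0/14 -> CORE
At CORE: longest match for 214.2.37.229 is 214.0.0.0/14 -> WAN
At WAN: longest match for 214.2.37.229 is 214.2.0.0/17 -> local delivery

DIST2 -> EDGE1 -> CORE -> WAN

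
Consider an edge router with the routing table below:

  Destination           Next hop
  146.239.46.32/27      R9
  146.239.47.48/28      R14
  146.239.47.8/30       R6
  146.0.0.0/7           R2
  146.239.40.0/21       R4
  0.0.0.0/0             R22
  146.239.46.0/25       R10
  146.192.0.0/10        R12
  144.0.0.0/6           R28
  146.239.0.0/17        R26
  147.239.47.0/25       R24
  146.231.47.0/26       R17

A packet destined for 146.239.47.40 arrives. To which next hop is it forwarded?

R4

Routes whose prefix contains 146.239.47.40:
  0.0.0.0/0 (default, matches everything) -> R22
  144.0.0.0/6 (144.0.0.0 - 147.255.255.255) -> R28
  146.0.0.0/7 (146.0.0.0 - 147.255.255.255) -> R2
  146.192.0.0/10 (146.192.0.0 - 146.255.255.255) -> R12
  146.239.0.0/17 (146.239.0.0 - 146.239.127.255) -> R26
  146.239.40.0/21 (146.239.40.0 - 146.239.47.255) -> R4
More-specific entries that do NOT match:
  146.239.47.8/30 (146.239.47.8 - 146.239.47.11) does not contain 146.239.47.40
  146.239.47.48/28 (146.239.47.48 - 146.239.47.63) does not contain 146.239.47.40
  146.239.46.32/27 (146.239.46.32 - 146.239.46.63) does not contain 146.239.47.40
  146.231.47.0/26 (146.231.47.0 - 146.231.47.63) does not contain 146.239.47.40
  146.239.46.0/25 (146.239.46.0 - 146.239.46.127) does not contain 146.239.47.40
  147.239.47.0/25 (147.239.47.0 - 147.239.47.127) does not contain 146.239.47.40
Longest matching prefix is /21 -> next hop R4.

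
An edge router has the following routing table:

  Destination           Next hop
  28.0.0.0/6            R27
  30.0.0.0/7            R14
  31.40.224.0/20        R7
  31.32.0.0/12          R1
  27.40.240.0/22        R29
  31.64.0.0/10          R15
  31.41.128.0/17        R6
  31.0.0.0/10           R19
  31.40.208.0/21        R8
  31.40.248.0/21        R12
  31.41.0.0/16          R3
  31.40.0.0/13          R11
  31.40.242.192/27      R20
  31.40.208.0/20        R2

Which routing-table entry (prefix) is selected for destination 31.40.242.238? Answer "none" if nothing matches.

Entries matching 31.40.242.238:
  28.0.0.0/6 (28.0.0.0 - 31.255.255.255)
  30.0.0.0/7 (30.0.0.0 - 31.255.255.255)
  31.0.0.0/10 (31.0.0.0 - 31.63.255.255)
  31.32.0.0/12 (31.32.0.0 - 31.47.255.255)
  31.40.0.0/13 (31.40.0.0 - 31.47.255.255)
Most specific is 31.40.0.0/13.

31.40.0.0/13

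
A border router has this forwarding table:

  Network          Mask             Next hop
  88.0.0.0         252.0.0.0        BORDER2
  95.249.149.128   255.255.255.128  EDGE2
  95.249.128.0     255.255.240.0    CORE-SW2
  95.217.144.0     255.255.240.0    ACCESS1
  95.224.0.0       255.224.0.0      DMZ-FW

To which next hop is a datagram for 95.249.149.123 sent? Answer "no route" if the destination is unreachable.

Routes whose prefix contains 95.249.149.123:
  95.224.0.0/11 (95.224.0.0 - 95.255.255.255) -> DMZ-FW
More-specific entries that do NOT match:
  95.249.149.128/25 (95.249.149.128 - 95.249.149.255) does not contain 95.249.149.123
  95.249.128.0/20 (95.249.128.0 - 95.249.143.255) does not contain 95.249.149.123
  95.217.144.0/20 (95.217.144.0 - 95.217.159.255) does not contain 95.249.149.123
Longest matching prefix is /11 -> next hop DMZ-FW.

DMZ-FW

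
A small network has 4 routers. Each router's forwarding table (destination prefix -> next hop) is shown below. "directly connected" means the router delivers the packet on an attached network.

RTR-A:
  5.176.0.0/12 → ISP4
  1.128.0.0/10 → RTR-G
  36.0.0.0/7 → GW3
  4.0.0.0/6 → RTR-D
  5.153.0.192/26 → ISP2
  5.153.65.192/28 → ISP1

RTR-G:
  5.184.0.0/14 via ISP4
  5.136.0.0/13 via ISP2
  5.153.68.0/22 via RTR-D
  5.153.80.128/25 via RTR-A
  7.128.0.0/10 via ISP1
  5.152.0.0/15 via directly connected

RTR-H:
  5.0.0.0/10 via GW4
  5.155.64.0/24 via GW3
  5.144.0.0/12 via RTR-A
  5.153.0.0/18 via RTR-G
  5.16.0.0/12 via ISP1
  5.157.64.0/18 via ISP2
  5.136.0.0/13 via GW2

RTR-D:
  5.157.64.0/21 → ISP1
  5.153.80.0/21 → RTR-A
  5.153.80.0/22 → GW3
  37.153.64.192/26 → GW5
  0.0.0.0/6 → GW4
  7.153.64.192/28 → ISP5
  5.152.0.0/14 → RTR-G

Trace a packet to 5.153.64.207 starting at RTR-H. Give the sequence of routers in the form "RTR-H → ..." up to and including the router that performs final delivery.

RTR-H → RTR-A → RTR-D → RTR-G

At RTR-H: longest match for 5.153.64.207 is 5.144.0.0/12 -> RTR-A
At RTR-A: longest match for 5.153.64.207 is 4.0.0.0/6 -> RTR-D
At RTR-D: longest match for 5.153.64.207 is 5.152.0.0/14 -> RTR-G
At RTR-G: longest match for 5.153.64.207 is 5.152.0.0/15 -> directly connected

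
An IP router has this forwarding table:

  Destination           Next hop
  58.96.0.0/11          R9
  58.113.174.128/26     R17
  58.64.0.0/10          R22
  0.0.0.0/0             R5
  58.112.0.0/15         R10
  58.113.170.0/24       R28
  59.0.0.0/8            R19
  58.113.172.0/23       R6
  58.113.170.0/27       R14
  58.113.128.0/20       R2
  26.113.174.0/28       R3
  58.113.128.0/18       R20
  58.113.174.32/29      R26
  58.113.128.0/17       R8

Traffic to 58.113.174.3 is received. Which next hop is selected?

R20

Routes whose prefix contains 58.113.174.3:
  0.0.0.0/0 (default, matches everything) -> R5
  58.64.0.0/10 (58.64.0.0 - 58.127.255.255) -> R22
  58.96.0.0/11 (58.96.0.0 - 58.127.255.255) -> R9
  58.112.0.0/15 (58.112.0.0 - 58.113.255.255) -> R10
  58.113.128.0/17 (58.113.128.0 - 58.113.255.255) -> R8
  58.113.128.0/18 (58.113.128.0 - 58.113.191.255) -> R20
More-specific entries that do NOT match:
  58.113.174.32/29 (58.113.174.32 - 58.113.174.39) does not contain 58.113.174.3
  26.113.174.0/28 (26.113.174.0 - 26.113.174.15) does not contain 58.113.174.3
  58.113.170.0/27 (58.113.170.0 - 58.113.170.31) does not contain 58.113.174.3
  58.113.174.128/26 (58.113.174.128 - 58.113.174.191) does not contain 58.113.174.3
  58.113.170.0/24 (58.113.170.0 - 58.113.170.255) does not contain 58.113.174.3
  58.113.172.0/23 (58.113.172.0 - 58.113.173.255) does not contain 58.113.174.3
  58.113.128.0/20 (58.113.128.0 - 58.113.143.255) does not contain 58.113.174.3
Longest matching prefix is /18 -> next hop R20.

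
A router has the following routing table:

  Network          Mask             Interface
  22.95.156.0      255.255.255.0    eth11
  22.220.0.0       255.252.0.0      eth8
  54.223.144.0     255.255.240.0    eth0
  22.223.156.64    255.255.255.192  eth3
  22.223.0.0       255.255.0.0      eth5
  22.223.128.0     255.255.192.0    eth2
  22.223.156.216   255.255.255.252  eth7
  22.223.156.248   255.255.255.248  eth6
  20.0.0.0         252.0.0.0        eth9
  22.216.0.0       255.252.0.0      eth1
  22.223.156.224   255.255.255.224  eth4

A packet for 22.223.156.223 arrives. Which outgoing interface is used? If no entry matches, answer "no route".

Routes whose prefix contains 22.223.156.223:
  20.0.0.0/6 (20.0.0.0 - 23.255.255.255) -> eth9
  22.220.0.0/14 (22.220.0.0 - 22.223.255.255) -> eth8
  22.223.0.0/16 (22.223.0.0 - 22.223.255.255) -> eth5
  22.223.128.0/18 (22.223.128.0 - 22.223.191.255) -> eth2
More-specific entries that do NOT match:
  22.223.156.216/30 (22.223.156.216 - 22.223.156.219) does not contain 22.223.156.223
  22.223.156.248/29 (22.223.156.248 - 22.223.156.255) does not contain 22.223.156.223
  22.223.156.224/27 (22.223.156.224 - 22.223.156.255) does not contain 22.223.156.223
  22.223.156.64/26 (22.223.156.64 - 22.223.156.127) does not contain 22.223.156.223
  22.95.156.0/24 (22.95.156.0 - 22.95.156.255) does not contain 22.223.156.223
  54.223.144.0/20 (54.223.144.0 - 54.223.159.255) does not contain 22.223.156.223
Longest matching prefix is /18 -> interface eth2.

eth2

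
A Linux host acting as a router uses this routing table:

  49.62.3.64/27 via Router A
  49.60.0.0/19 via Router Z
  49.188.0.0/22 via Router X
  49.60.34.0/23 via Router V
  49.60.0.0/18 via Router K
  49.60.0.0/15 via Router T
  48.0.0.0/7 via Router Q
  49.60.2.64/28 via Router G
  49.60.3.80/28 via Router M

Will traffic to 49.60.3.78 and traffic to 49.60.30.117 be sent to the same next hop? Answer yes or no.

49.60.3.78: longest match 49.60.0.0/19 -> Router Z
49.60.30.117: longest match 49.60.0.0/19 -> Router Z

yes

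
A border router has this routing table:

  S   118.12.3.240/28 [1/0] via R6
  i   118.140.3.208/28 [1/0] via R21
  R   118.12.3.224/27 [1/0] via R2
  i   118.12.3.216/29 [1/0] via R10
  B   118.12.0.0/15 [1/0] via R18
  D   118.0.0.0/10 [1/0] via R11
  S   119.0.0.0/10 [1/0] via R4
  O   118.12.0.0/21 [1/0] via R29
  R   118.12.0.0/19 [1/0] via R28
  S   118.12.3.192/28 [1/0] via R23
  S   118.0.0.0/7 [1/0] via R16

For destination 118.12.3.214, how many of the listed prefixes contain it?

5

Prefixes containing 118.12.3.214:
  118.0.0.0/7 (118.0.0.0 - 119.255.255.255)
  118.0.0.0/10 (118.0.0.0 - 118.63.255.255)
  118.12.0.0/15 (118.12.0.0 - 118.13.255.255)
  118.12.0.0/19 (118.12.0.0 - 118.12.31.255)
  118.12.0.0/21 (118.12.0.0 - 118.12.7.255)
Total matching entries: 5.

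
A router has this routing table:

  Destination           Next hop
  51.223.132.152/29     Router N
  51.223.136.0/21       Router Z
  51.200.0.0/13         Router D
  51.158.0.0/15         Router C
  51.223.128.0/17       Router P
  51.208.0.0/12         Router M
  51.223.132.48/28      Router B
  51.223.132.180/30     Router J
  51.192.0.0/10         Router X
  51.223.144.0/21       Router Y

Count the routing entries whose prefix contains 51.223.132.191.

3

Prefixes containing 51.223.132.191:
  51.192.0.0/10 (51.192.0.0 - 51.255.255.255)
  51.208.0.0/12 (51.208.0.0 - 51.223.255.255)
  51.223.128.0/17 (51.223.128.0 - 51.223.255.255)
Total matching entries: 3.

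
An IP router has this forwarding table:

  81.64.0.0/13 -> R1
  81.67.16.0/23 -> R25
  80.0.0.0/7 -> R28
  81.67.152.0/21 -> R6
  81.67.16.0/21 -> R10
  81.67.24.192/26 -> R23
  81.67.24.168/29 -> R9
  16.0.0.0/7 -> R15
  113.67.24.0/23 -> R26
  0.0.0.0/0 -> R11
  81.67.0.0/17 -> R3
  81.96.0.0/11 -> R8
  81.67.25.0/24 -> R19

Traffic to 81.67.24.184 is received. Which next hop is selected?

R3

Routes whose prefix contains 81.67.24.184:
  0.0.0.0/0 (default, matches everything) -> R11
  80.0.0.0/7 (80.0.0.0 - 81.255.255.255) -> R28
  81.64.0.0/13 (81.64.0.0 - 81.71.255.255) -> R1
  81.67.0.0/17 (81.67.0.0 - 81.67.127.255) -> R3
More-specific entries that do NOT match:
  81.67.24.168/29 (81.67.24.168 - 81.67.24.175) does not contain 81.67.24.184
  81.67.24.192/26 (81.67.24.192 - 81.67.24.255) does not contain 81.67.24.184
  81.67.25.0/24 (81.67.25.0 - 81.67.25.255) does not contain 81.67.24.184
  81.67.16.0/23 (81.67.16.0 - 81.67.17.255) does not contain 81.67.24.184
  113.67.24.0/23 (113.67.24.0 - 113.67.25.255) does not contain 81.67.24.184
  81.67.152.0/21 (81.67.152.0 - 81.67.159.255) does not contain 81.67.24.184
  81.67.16.0/21 (81.67.16.0 - 81.67.23.255) does not contain 81.67.24.184
Longest matching prefix is /17 -> next hop R3.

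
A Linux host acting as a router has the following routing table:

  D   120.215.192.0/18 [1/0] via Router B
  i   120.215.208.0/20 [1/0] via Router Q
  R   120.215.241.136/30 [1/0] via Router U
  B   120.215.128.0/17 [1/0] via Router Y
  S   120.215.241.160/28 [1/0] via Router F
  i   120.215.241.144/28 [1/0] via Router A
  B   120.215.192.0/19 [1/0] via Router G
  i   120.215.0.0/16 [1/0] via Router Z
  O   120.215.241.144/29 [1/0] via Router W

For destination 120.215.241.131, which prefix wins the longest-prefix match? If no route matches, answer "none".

120.215.192.0/18

Entries matching 120.215.241.131:
  120.215.0.0/16 (120.215.0.0 - 120.215.255.255)
  120.215.128.0/17 (120.215.128.0 - 120.215.255.255)
  120.215.192.0/18 (120.215.192.0 - 120.215.255.255)
Most specific is 120.215.192.0/18.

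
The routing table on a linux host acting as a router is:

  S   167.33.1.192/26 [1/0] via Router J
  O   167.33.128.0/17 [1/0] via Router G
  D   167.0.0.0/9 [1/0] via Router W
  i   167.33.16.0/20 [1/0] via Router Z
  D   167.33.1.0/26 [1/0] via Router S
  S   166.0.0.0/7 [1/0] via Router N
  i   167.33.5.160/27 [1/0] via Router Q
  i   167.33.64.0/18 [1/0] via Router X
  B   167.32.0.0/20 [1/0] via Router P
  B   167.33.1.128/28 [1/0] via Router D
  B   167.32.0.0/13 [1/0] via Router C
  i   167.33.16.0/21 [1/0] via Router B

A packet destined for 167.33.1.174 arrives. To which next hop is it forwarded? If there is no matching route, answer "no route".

Router C

Routes whose prefix contains 167.33.1.174:
  166.0.0.0/7 (166.0.0.0 - 167.255.255.255) -> Router N
  167.0.0.0/9 (167.0.0.0 - 167.127.255.255) -> Router W
  167.32.0.0/13 (167.32.0.0 - 167.39.255.255) -> Router C
More-specific entries that do NOT match:
  167.33.1.128/28 (167.33.1.128 - 167.33.1.143) does not contain 167.33.1.174
  167.33.5.160/27 (167.33.5.160 - 167.33.5.191) does not contain 167.33.1.174
  167.33.1.192/26 (167.33.1.192 - 167.33.1.255) does not contain 167.33.1.174
  167.33.1.0/26 (167.33.1.0 - 167.33.1.63) does not contain 167.33.1.174
  167.33.16.0/21 (167.33.16.0 - 167.33.23.255) does not contain 167.33.1.174
  167.33.16.0/20 (167.33.16.0 - 167.33.31.255) does not contain 167.33.1.174
  167.32.0.0/20 (167.32.0.0 - 167.32.15.255) does not contain 167.33.1.174
  167.33.64.0/18 (167.33.64.0 - 167.33.127.255) does not contain 167.33.1.174
  167.33.128.0/17 (167.33.128.0 - 167.33.255.255) does not contain 167.33.1.174
Longest matching prefix is /13 -> next hop Router C.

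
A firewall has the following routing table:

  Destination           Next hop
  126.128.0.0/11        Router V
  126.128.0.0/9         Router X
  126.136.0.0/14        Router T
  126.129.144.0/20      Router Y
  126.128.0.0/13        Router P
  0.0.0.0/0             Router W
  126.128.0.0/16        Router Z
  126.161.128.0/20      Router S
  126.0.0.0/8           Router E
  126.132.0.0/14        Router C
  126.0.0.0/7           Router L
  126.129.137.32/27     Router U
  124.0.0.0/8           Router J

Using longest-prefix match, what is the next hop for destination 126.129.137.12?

Routes whose prefix contains 126.129.137.12:
  0.0.0.0/0 (default, matches everything) -> Router W
  126.0.0.0/7 (126.0.0.0 - 127.255.255.255) -> Router L
  126.0.0.0/8 (126.0.0.0 - 126.255.255.255) -> Router E
  126.128.0.0/9 (126.128.0.0 - 126.255.255.255) -> Router X
  126.128.0.0/11 (126.128.0.0 - 126.159.255.255) -> Router V
  126.128.0.0/13 (126.128.0.0 - 126.135.255.255) -> Router P
More-specific entries that do NOT match:
  126.129.137.32/27 (126.129.137.32 - 126.129.137.63) does not contain 126.129.137.12
  126.129.144.0/20 (126.129.144.0 - 126.129.159.255) does not contain 126.129.137.12
  126.161.128.0/20 (126.161.128.0 - 126.161.143.255) does not contain 126.129.137.12
  126.128.0.0/16 (126.128.0.0 - 126.128.255.255) does not contain 126.129.137.12
  126.136.0.0/14 (126.136.0.0 - 126.139.255.255) does not contain 126.129.137.12
  126.132.0.0/14 (126.132.0.0 - 126.135.255.255) does not contain 126.129.137.12
Longest matching prefix is /13 -> next hop Router P.

Router P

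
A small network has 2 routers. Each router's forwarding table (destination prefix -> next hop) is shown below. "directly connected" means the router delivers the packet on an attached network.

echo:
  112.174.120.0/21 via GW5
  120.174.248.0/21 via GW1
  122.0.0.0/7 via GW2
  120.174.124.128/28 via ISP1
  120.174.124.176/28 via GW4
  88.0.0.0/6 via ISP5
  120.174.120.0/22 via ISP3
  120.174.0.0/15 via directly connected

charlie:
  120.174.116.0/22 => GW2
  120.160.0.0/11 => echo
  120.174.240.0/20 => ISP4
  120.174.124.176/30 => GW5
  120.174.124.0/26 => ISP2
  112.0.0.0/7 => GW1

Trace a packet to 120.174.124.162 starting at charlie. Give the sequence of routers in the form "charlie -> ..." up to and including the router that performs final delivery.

charlie -> echo

At charlie: longest match for 120.174.124.162 is 120.160.0.0/11 -> echo
At echo: longest match for 120.174.124.162 is 120.174.0.0/15 -> directly connected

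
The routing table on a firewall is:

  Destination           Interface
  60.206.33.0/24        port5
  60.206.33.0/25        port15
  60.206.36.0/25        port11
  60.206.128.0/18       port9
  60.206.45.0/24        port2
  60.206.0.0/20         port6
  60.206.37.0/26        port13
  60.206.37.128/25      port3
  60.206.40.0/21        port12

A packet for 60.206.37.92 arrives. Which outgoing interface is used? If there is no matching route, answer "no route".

No entry's prefix contains 60.206.37.92; there is no default route.

no route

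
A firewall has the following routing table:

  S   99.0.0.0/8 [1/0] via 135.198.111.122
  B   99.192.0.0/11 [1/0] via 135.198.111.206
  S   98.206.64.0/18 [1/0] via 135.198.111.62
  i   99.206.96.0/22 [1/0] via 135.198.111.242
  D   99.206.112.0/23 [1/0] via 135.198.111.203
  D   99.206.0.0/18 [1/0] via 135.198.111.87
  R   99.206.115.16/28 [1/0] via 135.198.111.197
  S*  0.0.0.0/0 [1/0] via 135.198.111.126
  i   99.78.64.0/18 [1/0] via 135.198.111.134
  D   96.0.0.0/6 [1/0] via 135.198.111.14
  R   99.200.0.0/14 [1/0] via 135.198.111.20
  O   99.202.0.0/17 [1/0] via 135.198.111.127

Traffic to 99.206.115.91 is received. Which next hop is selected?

Routes whose prefix contains 99.206.115.91:
  0.0.0.0/0 (default, matches everything) -> 135.198.111.126
  96.0.0.0/6 (96.0.0.0 - 99.255.255.255) -> 135.198.111.14
  99.0.0.0/8 (99.0.0.0 - 99.255.255.255) -> 135.198.111.122
  99.192.0.0/11 (99.192.0.0 - 99.223.255.255) -> 135.198.111.206
More-specific entries that do NOT match:
  99.206.115.16/28 (99.206.115.16 - 99.206.115.31) does not contain 99.206.115.91
  99.206.112.0/23 (99.206.112.0 - 99.206.113.255) does not contain 99.206.115.91
  99.206.96.0/22 (99.206.96.0 - 99.206.99.255) does not contain 99.206.115.91
  98.206.64.0/18 (98.206.64.0 - 98.206.127.255) does not contain 99.206.115.91
  99.206.0.0/18 (99.206.0.0 - 99.206.63.255) does not contain 99.206.115.91
  99.78.64.0/18 (99.78.64.0 - 99.78.127.255) does not contain 99.206.115.91
  99.202.0.0/17 (99.202.0.0 - 99.202.127.255) does not contain 99.206.115.91
  99.200.0.0/14 (99.200.0.0 - 99.203.255.255) does not contain 99.206.115.91
Longest matching prefix is /11 -> next hop 135.198.111.206.

135.198.111.206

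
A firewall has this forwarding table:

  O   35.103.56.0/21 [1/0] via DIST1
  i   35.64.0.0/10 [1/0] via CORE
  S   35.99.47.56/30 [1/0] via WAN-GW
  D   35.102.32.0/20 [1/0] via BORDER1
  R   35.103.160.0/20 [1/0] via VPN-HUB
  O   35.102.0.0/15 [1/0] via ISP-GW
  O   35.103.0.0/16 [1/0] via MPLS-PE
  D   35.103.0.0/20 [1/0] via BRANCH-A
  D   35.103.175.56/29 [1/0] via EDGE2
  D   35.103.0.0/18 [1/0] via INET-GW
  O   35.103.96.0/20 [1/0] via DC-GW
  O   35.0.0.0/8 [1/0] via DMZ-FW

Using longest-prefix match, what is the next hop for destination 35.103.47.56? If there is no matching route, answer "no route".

Routes whose prefix contains 35.103.47.56:
  35.0.0.0/8 (35.0.0.0 - 35.255.255.255) -> DMZ-FW
  35.64.0.0/10 (35.64.0.0 - 35.127.255.255) -> CORE
  35.102.0.0/15 (35.102.0.0 - 35.103.255.255) -> ISP-GW
  35.103.0.0/16 (35.103.0.0 - 35.103.255.255) -> MPLS-PE
  35.103.0.0/18 (35.103.0.0 - 35.103.63.255) -> INET-GW
More-specific entries that do NOT match:
  35.99.47.56/30 (35.99.47.56 - 35.99.47.59) does not contain 35.103.47.56
  35.103.175.56/29 (35.103.175.56 - 35.103.175.63) does not contain 35.103.47.56
  35.103.56.0/21 (35.103.56.0 - 35.103.63.255) does not contain 35.103.47.56
  35.102.32.0/20 (35.102.32.0 - 35.102.47.255) does not contain 35.103.47.56
  35.103.160.0/20 (35.103.160.0 - 35.103.175.255) does not contain 35.103.47.56
  35.103.0.0/20 (35.103.0.0 - 35.103.15.255) does not contain 35.103.47.56
  35.103.96.0/20 (35.103.96.0 - 35.103.111.255) does not contain 35.103.47.56
Longest matching prefix is /18 -> next hop INET-GW.

INET-GW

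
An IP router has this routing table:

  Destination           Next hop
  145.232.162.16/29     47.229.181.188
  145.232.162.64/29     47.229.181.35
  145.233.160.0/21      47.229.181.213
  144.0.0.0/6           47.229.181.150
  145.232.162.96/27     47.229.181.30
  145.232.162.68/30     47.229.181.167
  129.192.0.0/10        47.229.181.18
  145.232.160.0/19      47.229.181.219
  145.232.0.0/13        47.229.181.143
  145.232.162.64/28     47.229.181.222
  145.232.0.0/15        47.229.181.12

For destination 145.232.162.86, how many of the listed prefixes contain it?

Prefixes containing 145.232.162.86:
  144.0.0.0/6 (144.0.0.0 - 147.255.255.255)
  145.232.0.0/13 (145.232.0.0 - 145.239.255.255)
  145.232.0.0/15 (145.232.0.0 - 145.233.255.255)
  145.232.160.0/19 (145.232.160.0 - 145.232.191.255)
Total matching entries: 4.

4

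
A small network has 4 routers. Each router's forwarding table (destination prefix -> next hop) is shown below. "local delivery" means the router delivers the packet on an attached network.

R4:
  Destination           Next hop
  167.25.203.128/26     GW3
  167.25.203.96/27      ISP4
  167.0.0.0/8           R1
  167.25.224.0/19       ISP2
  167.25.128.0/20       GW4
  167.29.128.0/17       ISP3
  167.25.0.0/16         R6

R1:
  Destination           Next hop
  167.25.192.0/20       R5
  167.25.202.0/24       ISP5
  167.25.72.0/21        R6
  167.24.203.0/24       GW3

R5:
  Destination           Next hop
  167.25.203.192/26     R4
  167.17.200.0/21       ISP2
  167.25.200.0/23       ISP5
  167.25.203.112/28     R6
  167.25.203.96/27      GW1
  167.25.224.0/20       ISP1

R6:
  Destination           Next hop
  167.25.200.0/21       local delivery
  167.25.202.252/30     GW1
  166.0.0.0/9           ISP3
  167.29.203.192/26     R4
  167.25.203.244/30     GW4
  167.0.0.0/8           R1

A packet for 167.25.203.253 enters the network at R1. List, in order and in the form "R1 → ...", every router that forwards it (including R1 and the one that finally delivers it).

R1 → R5 → R4 → R6

At R1: longest match for 167.25.203.253 is 167.25.192.0/20 -> R5
At R5: longest match for 167.25.203.253 is 167.25.203.192/26 -> R4
At R4: longest match for 167.25.203.253 is 167.25.0.0/16 -> R6
At R6: longest match for 167.25.203.253 is 167.25.200.0/21 -> local delivery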